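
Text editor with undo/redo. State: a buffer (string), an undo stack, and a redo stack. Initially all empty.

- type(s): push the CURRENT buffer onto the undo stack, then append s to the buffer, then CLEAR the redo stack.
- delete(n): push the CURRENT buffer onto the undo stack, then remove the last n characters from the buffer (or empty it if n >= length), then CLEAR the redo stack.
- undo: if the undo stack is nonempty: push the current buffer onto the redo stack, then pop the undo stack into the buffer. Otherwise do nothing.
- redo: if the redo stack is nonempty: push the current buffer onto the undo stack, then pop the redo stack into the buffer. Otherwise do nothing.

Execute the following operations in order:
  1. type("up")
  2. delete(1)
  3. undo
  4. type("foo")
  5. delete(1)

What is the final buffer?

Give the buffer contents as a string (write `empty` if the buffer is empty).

After op 1 (type): buf='up' undo_depth=1 redo_depth=0
After op 2 (delete): buf='u' undo_depth=2 redo_depth=0
After op 3 (undo): buf='up' undo_depth=1 redo_depth=1
After op 4 (type): buf='upfoo' undo_depth=2 redo_depth=0
After op 5 (delete): buf='upfo' undo_depth=3 redo_depth=0

Answer: upfo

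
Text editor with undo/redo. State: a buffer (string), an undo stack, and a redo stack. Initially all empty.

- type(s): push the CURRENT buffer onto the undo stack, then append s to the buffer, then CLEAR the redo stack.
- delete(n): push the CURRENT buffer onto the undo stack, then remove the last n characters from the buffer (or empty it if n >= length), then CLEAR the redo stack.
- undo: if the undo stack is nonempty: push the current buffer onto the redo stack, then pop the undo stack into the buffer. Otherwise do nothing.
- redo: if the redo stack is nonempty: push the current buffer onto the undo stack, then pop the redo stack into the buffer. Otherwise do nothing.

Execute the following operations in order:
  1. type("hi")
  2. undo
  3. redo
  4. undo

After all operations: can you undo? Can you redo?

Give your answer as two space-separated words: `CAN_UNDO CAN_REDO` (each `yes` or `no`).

Answer: no yes

Derivation:
After op 1 (type): buf='hi' undo_depth=1 redo_depth=0
After op 2 (undo): buf='(empty)' undo_depth=0 redo_depth=1
After op 3 (redo): buf='hi' undo_depth=1 redo_depth=0
After op 4 (undo): buf='(empty)' undo_depth=0 redo_depth=1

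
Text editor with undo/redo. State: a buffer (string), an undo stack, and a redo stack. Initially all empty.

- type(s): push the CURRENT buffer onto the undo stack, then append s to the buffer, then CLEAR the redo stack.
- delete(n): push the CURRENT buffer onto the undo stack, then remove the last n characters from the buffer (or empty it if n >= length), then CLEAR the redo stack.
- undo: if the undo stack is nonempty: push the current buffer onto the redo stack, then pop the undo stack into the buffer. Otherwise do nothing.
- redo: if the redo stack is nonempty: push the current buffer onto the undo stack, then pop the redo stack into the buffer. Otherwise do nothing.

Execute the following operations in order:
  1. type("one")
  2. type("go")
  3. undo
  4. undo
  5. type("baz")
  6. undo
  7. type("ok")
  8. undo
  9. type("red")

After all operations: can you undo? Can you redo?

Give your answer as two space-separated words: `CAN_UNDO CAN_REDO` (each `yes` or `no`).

After op 1 (type): buf='one' undo_depth=1 redo_depth=0
After op 2 (type): buf='onego' undo_depth=2 redo_depth=0
After op 3 (undo): buf='one' undo_depth=1 redo_depth=1
After op 4 (undo): buf='(empty)' undo_depth=0 redo_depth=2
After op 5 (type): buf='baz' undo_depth=1 redo_depth=0
After op 6 (undo): buf='(empty)' undo_depth=0 redo_depth=1
After op 7 (type): buf='ok' undo_depth=1 redo_depth=0
After op 8 (undo): buf='(empty)' undo_depth=0 redo_depth=1
After op 9 (type): buf='red' undo_depth=1 redo_depth=0

Answer: yes no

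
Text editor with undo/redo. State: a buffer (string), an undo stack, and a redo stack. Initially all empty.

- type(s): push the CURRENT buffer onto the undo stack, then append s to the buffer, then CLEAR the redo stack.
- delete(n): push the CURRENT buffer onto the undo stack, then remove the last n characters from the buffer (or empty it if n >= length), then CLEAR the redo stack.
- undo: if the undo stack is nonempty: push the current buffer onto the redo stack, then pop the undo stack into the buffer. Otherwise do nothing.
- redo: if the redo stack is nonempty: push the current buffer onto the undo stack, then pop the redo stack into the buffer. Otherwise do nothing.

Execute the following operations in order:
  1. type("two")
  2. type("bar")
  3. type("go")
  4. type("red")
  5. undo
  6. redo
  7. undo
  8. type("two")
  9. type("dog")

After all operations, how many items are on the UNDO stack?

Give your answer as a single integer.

Answer: 5

Derivation:
After op 1 (type): buf='two' undo_depth=1 redo_depth=0
After op 2 (type): buf='twobar' undo_depth=2 redo_depth=0
After op 3 (type): buf='twobargo' undo_depth=3 redo_depth=0
After op 4 (type): buf='twobargored' undo_depth=4 redo_depth=0
After op 5 (undo): buf='twobargo' undo_depth=3 redo_depth=1
After op 6 (redo): buf='twobargored' undo_depth=4 redo_depth=0
After op 7 (undo): buf='twobargo' undo_depth=3 redo_depth=1
After op 8 (type): buf='twobargotwo' undo_depth=4 redo_depth=0
After op 9 (type): buf='twobargotwodog' undo_depth=5 redo_depth=0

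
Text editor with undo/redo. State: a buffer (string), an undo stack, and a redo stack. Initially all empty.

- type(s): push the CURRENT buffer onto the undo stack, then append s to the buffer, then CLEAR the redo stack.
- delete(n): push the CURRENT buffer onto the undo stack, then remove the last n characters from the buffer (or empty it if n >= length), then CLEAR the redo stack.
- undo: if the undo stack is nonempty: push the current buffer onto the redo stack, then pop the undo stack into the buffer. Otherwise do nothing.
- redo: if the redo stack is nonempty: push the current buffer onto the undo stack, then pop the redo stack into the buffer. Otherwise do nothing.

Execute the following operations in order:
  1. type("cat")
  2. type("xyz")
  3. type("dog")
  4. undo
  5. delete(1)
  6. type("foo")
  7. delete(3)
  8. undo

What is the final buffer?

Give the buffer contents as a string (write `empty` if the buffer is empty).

Answer: catxyfoo

Derivation:
After op 1 (type): buf='cat' undo_depth=1 redo_depth=0
After op 2 (type): buf='catxyz' undo_depth=2 redo_depth=0
After op 3 (type): buf='catxyzdog' undo_depth=3 redo_depth=0
After op 4 (undo): buf='catxyz' undo_depth=2 redo_depth=1
After op 5 (delete): buf='catxy' undo_depth=3 redo_depth=0
After op 6 (type): buf='catxyfoo' undo_depth=4 redo_depth=0
After op 7 (delete): buf='catxy' undo_depth=5 redo_depth=0
After op 8 (undo): buf='catxyfoo' undo_depth=4 redo_depth=1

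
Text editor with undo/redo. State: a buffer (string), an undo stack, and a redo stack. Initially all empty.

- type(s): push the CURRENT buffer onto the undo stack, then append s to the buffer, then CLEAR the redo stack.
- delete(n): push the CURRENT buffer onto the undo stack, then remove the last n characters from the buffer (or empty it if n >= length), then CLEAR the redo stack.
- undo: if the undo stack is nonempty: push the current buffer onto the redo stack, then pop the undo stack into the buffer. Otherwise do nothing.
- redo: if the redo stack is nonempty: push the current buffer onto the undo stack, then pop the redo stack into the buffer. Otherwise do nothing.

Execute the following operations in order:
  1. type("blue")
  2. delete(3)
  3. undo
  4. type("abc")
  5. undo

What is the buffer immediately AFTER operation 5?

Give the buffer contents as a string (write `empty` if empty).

Answer: blue

Derivation:
After op 1 (type): buf='blue' undo_depth=1 redo_depth=0
After op 2 (delete): buf='b' undo_depth=2 redo_depth=0
After op 3 (undo): buf='blue' undo_depth=1 redo_depth=1
After op 4 (type): buf='blueabc' undo_depth=2 redo_depth=0
After op 5 (undo): buf='blue' undo_depth=1 redo_depth=1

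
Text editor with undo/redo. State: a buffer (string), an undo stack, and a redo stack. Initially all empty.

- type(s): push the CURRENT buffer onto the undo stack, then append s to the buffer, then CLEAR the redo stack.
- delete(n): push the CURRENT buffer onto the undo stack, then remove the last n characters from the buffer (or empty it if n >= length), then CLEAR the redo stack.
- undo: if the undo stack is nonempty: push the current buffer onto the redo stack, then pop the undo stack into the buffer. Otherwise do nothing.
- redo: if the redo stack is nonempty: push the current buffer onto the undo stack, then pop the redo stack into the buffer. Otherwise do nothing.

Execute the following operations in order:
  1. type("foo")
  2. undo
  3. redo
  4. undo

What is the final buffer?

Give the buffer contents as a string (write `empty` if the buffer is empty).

Answer: empty

Derivation:
After op 1 (type): buf='foo' undo_depth=1 redo_depth=0
After op 2 (undo): buf='(empty)' undo_depth=0 redo_depth=1
After op 3 (redo): buf='foo' undo_depth=1 redo_depth=0
After op 4 (undo): buf='(empty)' undo_depth=0 redo_depth=1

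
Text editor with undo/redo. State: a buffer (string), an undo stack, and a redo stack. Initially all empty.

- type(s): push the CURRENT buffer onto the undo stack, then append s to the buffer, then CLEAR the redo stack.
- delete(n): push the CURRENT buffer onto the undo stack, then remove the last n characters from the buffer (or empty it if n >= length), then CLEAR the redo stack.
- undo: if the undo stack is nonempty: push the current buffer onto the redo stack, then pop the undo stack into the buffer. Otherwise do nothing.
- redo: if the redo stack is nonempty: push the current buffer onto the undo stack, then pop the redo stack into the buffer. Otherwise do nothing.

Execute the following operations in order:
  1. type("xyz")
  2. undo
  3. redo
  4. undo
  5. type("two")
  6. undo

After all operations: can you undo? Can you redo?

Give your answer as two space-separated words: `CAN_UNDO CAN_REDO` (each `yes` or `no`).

After op 1 (type): buf='xyz' undo_depth=1 redo_depth=0
After op 2 (undo): buf='(empty)' undo_depth=0 redo_depth=1
After op 3 (redo): buf='xyz' undo_depth=1 redo_depth=0
After op 4 (undo): buf='(empty)' undo_depth=0 redo_depth=1
After op 5 (type): buf='two' undo_depth=1 redo_depth=0
After op 6 (undo): buf='(empty)' undo_depth=0 redo_depth=1

Answer: no yes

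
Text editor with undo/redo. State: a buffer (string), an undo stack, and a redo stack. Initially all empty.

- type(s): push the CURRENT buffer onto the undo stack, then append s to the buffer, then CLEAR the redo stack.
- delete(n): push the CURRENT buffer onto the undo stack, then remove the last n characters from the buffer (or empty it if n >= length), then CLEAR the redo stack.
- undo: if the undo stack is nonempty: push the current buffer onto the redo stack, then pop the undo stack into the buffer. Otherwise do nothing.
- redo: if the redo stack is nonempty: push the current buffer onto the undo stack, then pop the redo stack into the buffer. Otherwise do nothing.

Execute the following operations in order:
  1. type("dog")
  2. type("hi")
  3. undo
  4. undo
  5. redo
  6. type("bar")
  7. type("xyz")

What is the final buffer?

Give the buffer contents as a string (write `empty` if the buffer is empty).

Answer: dogbarxyz

Derivation:
After op 1 (type): buf='dog' undo_depth=1 redo_depth=0
After op 2 (type): buf='doghi' undo_depth=2 redo_depth=0
After op 3 (undo): buf='dog' undo_depth=1 redo_depth=1
After op 4 (undo): buf='(empty)' undo_depth=0 redo_depth=2
After op 5 (redo): buf='dog' undo_depth=1 redo_depth=1
After op 6 (type): buf='dogbar' undo_depth=2 redo_depth=0
After op 7 (type): buf='dogbarxyz' undo_depth=3 redo_depth=0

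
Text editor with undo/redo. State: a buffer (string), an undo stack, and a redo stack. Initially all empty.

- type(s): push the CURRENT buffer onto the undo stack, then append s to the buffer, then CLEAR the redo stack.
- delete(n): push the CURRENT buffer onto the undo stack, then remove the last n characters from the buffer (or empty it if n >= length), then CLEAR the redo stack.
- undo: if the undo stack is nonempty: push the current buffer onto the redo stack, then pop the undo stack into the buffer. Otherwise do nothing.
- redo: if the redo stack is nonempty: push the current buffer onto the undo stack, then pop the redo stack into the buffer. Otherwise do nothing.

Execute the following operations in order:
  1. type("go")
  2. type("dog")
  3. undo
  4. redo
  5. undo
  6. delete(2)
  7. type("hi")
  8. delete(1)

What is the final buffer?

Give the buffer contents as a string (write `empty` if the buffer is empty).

Answer: h

Derivation:
After op 1 (type): buf='go' undo_depth=1 redo_depth=0
After op 2 (type): buf='godog' undo_depth=2 redo_depth=0
After op 3 (undo): buf='go' undo_depth=1 redo_depth=1
After op 4 (redo): buf='godog' undo_depth=2 redo_depth=0
After op 5 (undo): buf='go' undo_depth=1 redo_depth=1
After op 6 (delete): buf='(empty)' undo_depth=2 redo_depth=0
After op 7 (type): buf='hi' undo_depth=3 redo_depth=0
After op 8 (delete): buf='h' undo_depth=4 redo_depth=0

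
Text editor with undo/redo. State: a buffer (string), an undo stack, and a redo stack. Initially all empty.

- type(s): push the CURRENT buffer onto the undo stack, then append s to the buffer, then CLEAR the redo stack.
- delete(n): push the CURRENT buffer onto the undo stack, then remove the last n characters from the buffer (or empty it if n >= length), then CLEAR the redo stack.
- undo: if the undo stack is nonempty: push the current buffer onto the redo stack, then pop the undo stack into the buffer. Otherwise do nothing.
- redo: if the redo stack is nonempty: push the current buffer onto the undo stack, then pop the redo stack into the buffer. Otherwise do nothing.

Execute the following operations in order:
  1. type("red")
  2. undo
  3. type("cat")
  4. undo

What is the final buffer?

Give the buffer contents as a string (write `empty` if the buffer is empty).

After op 1 (type): buf='red' undo_depth=1 redo_depth=0
After op 2 (undo): buf='(empty)' undo_depth=0 redo_depth=1
After op 3 (type): buf='cat' undo_depth=1 redo_depth=0
After op 4 (undo): buf='(empty)' undo_depth=0 redo_depth=1

Answer: empty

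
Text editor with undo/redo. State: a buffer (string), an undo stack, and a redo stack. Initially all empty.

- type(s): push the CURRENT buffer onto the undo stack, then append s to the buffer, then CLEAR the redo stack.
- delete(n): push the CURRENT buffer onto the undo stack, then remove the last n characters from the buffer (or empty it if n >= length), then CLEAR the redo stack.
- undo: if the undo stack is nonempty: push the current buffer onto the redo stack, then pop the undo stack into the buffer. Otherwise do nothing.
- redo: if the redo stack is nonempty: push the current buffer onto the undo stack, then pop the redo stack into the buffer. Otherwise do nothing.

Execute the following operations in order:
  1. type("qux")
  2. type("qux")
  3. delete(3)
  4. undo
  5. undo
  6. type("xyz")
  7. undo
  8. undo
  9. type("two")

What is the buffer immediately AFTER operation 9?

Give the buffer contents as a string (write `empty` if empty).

Answer: two

Derivation:
After op 1 (type): buf='qux' undo_depth=1 redo_depth=0
After op 2 (type): buf='quxqux' undo_depth=2 redo_depth=0
After op 3 (delete): buf='qux' undo_depth=3 redo_depth=0
After op 4 (undo): buf='quxqux' undo_depth=2 redo_depth=1
After op 5 (undo): buf='qux' undo_depth=1 redo_depth=2
After op 6 (type): buf='quxxyz' undo_depth=2 redo_depth=0
After op 7 (undo): buf='qux' undo_depth=1 redo_depth=1
After op 8 (undo): buf='(empty)' undo_depth=0 redo_depth=2
After op 9 (type): buf='two' undo_depth=1 redo_depth=0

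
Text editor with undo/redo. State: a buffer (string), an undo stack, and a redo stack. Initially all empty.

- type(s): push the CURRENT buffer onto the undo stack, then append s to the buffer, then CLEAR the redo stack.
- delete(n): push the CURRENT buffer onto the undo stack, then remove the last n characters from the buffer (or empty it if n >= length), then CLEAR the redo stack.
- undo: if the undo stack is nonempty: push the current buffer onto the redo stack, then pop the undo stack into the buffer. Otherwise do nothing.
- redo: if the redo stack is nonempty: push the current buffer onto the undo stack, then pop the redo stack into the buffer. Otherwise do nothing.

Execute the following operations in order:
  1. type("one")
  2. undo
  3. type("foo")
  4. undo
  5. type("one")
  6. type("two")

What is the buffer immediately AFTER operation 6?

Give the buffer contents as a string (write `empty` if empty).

After op 1 (type): buf='one' undo_depth=1 redo_depth=0
After op 2 (undo): buf='(empty)' undo_depth=0 redo_depth=1
After op 3 (type): buf='foo' undo_depth=1 redo_depth=0
After op 4 (undo): buf='(empty)' undo_depth=0 redo_depth=1
After op 5 (type): buf='one' undo_depth=1 redo_depth=0
After op 6 (type): buf='onetwo' undo_depth=2 redo_depth=0

Answer: onetwo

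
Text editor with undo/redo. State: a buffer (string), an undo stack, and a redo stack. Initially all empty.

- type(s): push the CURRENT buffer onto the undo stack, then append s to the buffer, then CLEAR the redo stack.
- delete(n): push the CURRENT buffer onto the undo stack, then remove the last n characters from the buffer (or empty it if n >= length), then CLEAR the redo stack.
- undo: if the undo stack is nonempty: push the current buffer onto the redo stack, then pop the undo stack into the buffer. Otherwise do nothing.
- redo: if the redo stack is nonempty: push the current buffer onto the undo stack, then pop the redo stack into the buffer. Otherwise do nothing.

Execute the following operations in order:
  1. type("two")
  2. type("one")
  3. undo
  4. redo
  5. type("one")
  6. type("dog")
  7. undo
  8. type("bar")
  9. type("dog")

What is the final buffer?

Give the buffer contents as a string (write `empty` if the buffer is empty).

Answer: twooneonebardog

Derivation:
After op 1 (type): buf='two' undo_depth=1 redo_depth=0
After op 2 (type): buf='twoone' undo_depth=2 redo_depth=0
After op 3 (undo): buf='two' undo_depth=1 redo_depth=1
After op 4 (redo): buf='twoone' undo_depth=2 redo_depth=0
After op 5 (type): buf='twooneone' undo_depth=3 redo_depth=0
After op 6 (type): buf='twooneonedog' undo_depth=4 redo_depth=0
After op 7 (undo): buf='twooneone' undo_depth=3 redo_depth=1
After op 8 (type): buf='twooneonebar' undo_depth=4 redo_depth=0
After op 9 (type): buf='twooneonebardog' undo_depth=5 redo_depth=0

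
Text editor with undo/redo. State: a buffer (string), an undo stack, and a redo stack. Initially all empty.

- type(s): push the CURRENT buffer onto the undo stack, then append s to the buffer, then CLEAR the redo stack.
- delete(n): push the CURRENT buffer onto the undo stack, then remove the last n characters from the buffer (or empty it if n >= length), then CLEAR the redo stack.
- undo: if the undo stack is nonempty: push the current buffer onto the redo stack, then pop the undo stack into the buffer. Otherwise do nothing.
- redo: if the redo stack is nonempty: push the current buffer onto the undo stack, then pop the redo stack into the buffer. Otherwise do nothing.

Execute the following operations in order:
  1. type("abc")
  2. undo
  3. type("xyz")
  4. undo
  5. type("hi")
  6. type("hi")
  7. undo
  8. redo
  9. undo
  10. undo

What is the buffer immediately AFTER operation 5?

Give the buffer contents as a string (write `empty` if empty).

After op 1 (type): buf='abc' undo_depth=1 redo_depth=0
After op 2 (undo): buf='(empty)' undo_depth=0 redo_depth=1
After op 3 (type): buf='xyz' undo_depth=1 redo_depth=0
After op 4 (undo): buf='(empty)' undo_depth=0 redo_depth=1
After op 5 (type): buf='hi' undo_depth=1 redo_depth=0

Answer: hi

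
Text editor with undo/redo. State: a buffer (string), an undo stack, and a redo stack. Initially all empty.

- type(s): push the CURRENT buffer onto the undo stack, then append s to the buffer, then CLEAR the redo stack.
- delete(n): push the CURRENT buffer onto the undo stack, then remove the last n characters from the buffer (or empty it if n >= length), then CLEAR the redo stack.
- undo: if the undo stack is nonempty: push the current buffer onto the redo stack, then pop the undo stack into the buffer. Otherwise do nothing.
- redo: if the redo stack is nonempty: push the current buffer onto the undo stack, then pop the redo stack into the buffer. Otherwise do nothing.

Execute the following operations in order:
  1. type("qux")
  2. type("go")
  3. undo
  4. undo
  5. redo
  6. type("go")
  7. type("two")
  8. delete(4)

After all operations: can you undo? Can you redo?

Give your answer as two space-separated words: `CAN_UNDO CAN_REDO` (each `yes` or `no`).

Answer: yes no

Derivation:
After op 1 (type): buf='qux' undo_depth=1 redo_depth=0
After op 2 (type): buf='quxgo' undo_depth=2 redo_depth=0
After op 3 (undo): buf='qux' undo_depth=1 redo_depth=1
After op 4 (undo): buf='(empty)' undo_depth=0 redo_depth=2
After op 5 (redo): buf='qux' undo_depth=1 redo_depth=1
After op 6 (type): buf='quxgo' undo_depth=2 redo_depth=0
After op 7 (type): buf='quxgotwo' undo_depth=3 redo_depth=0
After op 8 (delete): buf='quxg' undo_depth=4 redo_depth=0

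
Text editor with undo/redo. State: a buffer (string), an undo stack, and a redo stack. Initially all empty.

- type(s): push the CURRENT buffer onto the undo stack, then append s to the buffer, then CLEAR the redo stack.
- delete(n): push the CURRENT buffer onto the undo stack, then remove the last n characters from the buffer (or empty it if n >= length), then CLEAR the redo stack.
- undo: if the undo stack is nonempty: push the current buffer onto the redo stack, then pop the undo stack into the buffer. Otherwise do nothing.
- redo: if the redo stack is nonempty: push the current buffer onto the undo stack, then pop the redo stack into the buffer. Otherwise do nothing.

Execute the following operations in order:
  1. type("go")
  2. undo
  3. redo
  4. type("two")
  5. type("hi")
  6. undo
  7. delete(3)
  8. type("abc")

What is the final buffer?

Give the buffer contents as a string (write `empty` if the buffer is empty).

Answer: goabc

Derivation:
After op 1 (type): buf='go' undo_depth=1 redo_depth=0
After op 2 (undo): buf='(empty)' undo_depth=0 redo_depth=1
After op 3 (redo): buf='go' undo_depth=1 redo_depth=0
After op 4 (type): buf='gotwo' undo_depth=2 redo_depth=0
After op 5 (type): buf='gotwohi' undo_depth=3 redo_depth=0
After op 6 (undo): buf='gotwo' undo_depth=2 redo_depth=1
After op 7 (delete): buf='go' undo_depth=3 redo_depth=0
After op 8 (type): buf='goabc' undo_depth=4 redo_depth=0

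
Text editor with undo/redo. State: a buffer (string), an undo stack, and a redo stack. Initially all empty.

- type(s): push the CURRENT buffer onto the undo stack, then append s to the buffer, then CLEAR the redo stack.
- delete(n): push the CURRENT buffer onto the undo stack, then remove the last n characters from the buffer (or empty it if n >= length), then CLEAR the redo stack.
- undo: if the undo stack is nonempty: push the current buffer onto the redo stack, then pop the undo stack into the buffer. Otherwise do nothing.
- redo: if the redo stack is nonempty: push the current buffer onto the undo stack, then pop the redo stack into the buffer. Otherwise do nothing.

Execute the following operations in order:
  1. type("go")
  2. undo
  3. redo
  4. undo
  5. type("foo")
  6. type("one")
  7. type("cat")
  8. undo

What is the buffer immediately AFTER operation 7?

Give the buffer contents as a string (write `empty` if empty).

After op 1 (type): buf='go' undo_depth=1 redo_depth=0
After op 2 (undo): buf='(empty)' undo_depth=0 redo_depth=1
After op 3 (redo): buf='go' undo_depth=1 redo_depth=0
After op 4 (undo): buf='(empty)' undo_depth=0 redo_depth=1
After op 5 (type): buf='foo' undo_depth=1 redo_depth=0
After op 6 (type): buf='fooone' undo_depth=2 redo_depth=0
After op 7 (type): buf='fooonecat' undo_depth=3 redo_depth=0

Answer: fooonecat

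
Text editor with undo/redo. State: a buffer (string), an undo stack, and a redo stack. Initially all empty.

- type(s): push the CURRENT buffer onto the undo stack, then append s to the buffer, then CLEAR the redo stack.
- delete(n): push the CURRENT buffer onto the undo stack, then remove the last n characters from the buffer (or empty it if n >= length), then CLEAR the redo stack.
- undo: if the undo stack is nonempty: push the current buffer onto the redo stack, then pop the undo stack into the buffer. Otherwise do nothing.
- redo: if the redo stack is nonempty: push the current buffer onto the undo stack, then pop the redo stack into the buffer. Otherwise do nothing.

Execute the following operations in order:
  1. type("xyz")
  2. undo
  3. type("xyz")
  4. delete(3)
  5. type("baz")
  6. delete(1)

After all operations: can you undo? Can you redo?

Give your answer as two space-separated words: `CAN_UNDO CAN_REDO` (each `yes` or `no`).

After op 1 (type): buf='xyz' undo_depth=1 redo_depth=0
After op 2 (undo): buf='(empty)' undo_depth=0 redo_depth=1
After op 3 (type): buf='xyz' undo_depth=1 redo_depth=0
After op 4 (delete): buf='(empty)' undo_depth=2 redo_depth=0
After op 5 (type): buf='baz' undo_depth=3 redo_depth=0
After op 6 (delete): buf='ba' undo_depth=4 redo_depth=0

Answer: yes no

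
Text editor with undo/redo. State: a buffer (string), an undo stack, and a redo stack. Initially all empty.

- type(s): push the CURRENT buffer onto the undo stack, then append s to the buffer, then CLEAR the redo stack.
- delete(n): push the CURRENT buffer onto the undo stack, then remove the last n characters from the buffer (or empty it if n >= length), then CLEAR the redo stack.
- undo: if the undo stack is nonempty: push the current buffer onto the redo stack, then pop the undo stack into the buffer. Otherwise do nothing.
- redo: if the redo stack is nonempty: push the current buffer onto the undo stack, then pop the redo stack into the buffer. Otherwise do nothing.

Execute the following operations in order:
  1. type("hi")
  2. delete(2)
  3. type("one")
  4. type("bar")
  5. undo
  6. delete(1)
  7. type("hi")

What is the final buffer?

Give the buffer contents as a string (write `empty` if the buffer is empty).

Answer: onhi

Derivation:
After op 1 (type): buf='hi' undo_depth=1 redo_depth=0
After op 2 (delete): buf='(empty)' undo_depth=2 redo_depth=0
After op 3 (type): buf='one' undo_depth=3 redo_depth=0
After op 4 (type): buf='onebar' undo_depth=4 redo_depth=0
After op 5 (undo): buf='one' undo_depth=3 redo_depth=1
After op 6 (delete): buf='on' undo_depth=4 redo_depth=0
After op 7 (type): buf='onhi' undo_depth=5 redo_depth=0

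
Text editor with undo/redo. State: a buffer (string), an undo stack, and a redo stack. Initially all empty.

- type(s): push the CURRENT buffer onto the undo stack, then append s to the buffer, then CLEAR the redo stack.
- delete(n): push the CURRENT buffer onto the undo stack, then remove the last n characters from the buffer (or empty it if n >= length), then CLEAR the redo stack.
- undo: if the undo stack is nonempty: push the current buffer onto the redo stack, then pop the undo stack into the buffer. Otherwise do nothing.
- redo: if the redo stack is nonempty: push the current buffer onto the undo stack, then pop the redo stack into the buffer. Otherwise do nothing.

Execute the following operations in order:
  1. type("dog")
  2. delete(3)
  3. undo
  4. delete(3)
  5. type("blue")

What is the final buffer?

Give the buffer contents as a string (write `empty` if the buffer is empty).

After op 1 (type): buf='dog' undo_depth=1 redo_depth=0
After op 2 (delete): buf='(empty)' undo_depth=2 redo_depth=0
After op 3 (undo): buf='dog' undo_depth=1 redo_depth=1
After op 4 (delete): buf='(empty)' undo_depth=2 redo_depth=0
After op 5 (type): buf='blue' undo_depth=3 redo_depth=0

Answer: blue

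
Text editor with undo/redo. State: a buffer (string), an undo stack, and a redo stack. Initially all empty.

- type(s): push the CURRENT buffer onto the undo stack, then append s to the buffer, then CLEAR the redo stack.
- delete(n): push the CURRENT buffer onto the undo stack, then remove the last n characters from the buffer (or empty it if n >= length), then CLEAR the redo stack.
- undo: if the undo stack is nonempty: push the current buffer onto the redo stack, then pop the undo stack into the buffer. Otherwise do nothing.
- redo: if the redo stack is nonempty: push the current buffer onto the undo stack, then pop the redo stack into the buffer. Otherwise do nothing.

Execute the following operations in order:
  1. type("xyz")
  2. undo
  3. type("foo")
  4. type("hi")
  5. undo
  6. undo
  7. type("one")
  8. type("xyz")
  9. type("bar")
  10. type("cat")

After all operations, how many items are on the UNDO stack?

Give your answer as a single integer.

Answer: 4

Derivation:
After op 1 (type): buf='xyz' undo_depth=1 redo_depth=0
After op 2 (undo): buf='(empty)' undo_depth=0 redo_depth=1
After op 3 (type): buf='foo' undo_depth=1 redo_depth=0
After op 4 (type): buf='foohi' undo_depth=2 redo_depth=0
After op 5 (undo): buf='foo' undo_depth=1 redo_depth=1
After op 6 (undo): buf='(empty)' undo_depth=0 redo_depth=2
After op 7 (type): buf='one' undo_depth=1 redo_depth=0
After op 8 (type): buf='onexyz' undo_depth=2 redo_depth=0
After op 9 (type): buf='onexyzbar' undo_depth=3 redo_depth=0
After op 10 (type): buf='onexyzbarcat' undo_depth=4 redo_depth=0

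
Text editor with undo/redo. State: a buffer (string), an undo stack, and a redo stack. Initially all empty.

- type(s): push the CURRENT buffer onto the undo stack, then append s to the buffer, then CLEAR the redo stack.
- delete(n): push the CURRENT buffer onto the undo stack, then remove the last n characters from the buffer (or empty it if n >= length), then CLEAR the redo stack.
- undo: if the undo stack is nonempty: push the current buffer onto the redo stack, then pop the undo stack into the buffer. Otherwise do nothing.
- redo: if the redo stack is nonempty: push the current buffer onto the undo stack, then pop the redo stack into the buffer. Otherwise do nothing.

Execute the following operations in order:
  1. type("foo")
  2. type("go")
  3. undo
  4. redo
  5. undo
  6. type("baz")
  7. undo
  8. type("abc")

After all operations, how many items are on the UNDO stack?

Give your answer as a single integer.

After op 1 (type): buf='foo' undo_depth=1 redo_depth=0
After op 2 (type): buf='foogo' undo_depth=2 redo_depth=0
After op 3 (undo): buf='foo' undo_depth=1 redo_depth=1
After op 4 (redo): buf='foogo' undo_depth=2 redo_depth=0
After op 5 (undo): buf='foo' undo_depth=1 redo_depth=1
After op 6 (type): buf='foobaz' undo_depth=2 redo_depth=0
After op 7 (undo): buf='foo' undo_depth=1 redo_depth=1
After op 8 (type): buf='fooabc' undo_depth=2 redo_depth=0

Answer: 2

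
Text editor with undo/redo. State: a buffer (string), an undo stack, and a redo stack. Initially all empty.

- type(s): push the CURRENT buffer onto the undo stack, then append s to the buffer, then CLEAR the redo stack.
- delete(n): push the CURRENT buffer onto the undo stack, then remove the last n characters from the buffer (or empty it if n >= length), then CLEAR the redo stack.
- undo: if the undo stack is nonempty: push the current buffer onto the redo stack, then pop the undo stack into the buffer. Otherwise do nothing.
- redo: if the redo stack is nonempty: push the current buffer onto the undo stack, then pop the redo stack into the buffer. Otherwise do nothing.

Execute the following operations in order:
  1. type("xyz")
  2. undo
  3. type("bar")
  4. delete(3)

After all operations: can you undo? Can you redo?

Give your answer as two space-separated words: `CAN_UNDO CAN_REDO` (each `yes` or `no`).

Answer: yes no

Derivation:
After op 1 (type): buf='xyz' undo_depth=1 redo_depth=0
After op 2 (undo): buf='(empty)' undo_depth=0 redo_depth=1
After op 3 (type): buf='bar' undo_depth=1 redo_depth=0
After op 4 (delete): buf='(empty)' undo_depth=2 redo_depth=0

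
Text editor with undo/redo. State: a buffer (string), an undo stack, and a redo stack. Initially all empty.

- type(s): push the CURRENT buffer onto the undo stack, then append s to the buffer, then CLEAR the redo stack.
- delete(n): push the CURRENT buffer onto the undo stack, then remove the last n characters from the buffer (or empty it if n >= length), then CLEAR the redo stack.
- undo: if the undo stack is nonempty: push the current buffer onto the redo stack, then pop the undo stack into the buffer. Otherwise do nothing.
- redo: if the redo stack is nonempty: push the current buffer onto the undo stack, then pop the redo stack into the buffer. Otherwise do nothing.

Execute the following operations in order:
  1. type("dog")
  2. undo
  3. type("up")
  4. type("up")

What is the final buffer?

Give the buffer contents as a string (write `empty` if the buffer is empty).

Answer: upup

Derivation:
After op 1 (type): buf='dog' undo_depth=1 redo_depth=0
After op 2 (undo): buf='(empty)' undo_depth=0 redo_depth=1
After op 3 (type): buf='up' undo_depth=1 redo_depth=0
After op 4 (type): buf='upup' undo_depth=2 redo_depth=0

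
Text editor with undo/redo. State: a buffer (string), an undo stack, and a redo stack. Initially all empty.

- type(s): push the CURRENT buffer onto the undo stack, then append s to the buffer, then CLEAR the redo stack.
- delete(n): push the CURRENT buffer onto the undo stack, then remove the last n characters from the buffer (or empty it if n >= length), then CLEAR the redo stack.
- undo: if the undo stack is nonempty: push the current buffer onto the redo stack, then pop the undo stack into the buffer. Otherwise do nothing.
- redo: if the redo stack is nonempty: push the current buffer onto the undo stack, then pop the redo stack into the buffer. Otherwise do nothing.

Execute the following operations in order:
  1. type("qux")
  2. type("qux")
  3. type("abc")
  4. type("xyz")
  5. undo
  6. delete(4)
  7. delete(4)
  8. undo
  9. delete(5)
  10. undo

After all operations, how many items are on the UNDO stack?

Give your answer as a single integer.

After op 1 (type): buf='qux' undo_depth=1 redo_depth=0
After op 2 (type): buf='quxqux' undo_depth=2 redo_depth=0
After op 3 (type): buf='quxquxabc' undo_depth=3 redo_depth=0
After op 4 (type): buf='quxquxabcxyz' undo_depth=4 redo_depth=0
After op 5 (undo): buf='quxquxabc' undo_depth=3 redo_depth=1
After op 6 (delete): buf='quxqu' undo_depth=4 redo_depth=0
After op 7 (delete): buf='q' undo_depth=5 redo_depth=0
After op 8 (undo): buf='quxqu' undo_depth=4 redo_depth=1
After op 9 (delete): buf='(empty)' undo_depth=5 redo_depth=0
After op 10 (undo): buf='quxqu' undo_depth=4 redo_depth=1

Answer: 4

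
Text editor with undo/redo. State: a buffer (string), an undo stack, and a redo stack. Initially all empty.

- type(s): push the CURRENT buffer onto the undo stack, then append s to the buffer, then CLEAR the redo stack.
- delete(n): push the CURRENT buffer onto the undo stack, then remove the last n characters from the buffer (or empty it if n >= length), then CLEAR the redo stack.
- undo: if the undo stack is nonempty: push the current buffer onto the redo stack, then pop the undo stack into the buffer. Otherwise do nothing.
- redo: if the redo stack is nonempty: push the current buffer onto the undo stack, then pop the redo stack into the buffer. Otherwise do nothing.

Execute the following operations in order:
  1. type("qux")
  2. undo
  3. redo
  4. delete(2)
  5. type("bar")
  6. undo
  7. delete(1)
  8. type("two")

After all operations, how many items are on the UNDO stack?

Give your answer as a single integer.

Answer: 4

Derivation:
After op 1 (type): buf='qux' undo_depth=1 redo_depth=0
After op 2 (undo): buf='(empty)' undo_depth=0 redo_depth=1
After op 3 (redo): buf='qux' undo_depth=1 redo_depth=0
After op 4 (delete): buf='q' undo_depth=2 redo_depth=0
After op 5 (type): buf='qbar' undo_depth=3 redo_depth=0
After op 6 (undo): buf='q' undo_depth=2 redo_depth=1
After op 7 (delete): buf='(empty)' undo_depth=3 redo_depth=0
After op 8 (type): buf='two' undo_depth=4 redo_depth=0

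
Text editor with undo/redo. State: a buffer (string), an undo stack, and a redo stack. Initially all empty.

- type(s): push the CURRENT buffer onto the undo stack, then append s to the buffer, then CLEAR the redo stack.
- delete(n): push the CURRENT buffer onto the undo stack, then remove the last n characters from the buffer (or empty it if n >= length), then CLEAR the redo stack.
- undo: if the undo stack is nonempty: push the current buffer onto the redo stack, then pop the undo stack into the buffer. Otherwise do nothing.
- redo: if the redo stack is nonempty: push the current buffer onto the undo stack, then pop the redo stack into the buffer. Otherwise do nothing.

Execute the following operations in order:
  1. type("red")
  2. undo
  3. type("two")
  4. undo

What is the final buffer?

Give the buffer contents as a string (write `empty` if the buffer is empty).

After op 1 (type): buf='red' undo_depth=1 redo_depth=0
After op 2 (undo): buf='(empty)' undo_depth=0 redo_depth=1
After op 3 (type): buf='two' undo_depth=1 redo_depth=0
After op 4 (undo): buf='(empty)' undo_depth=0 redo_depth=1

Answer: empty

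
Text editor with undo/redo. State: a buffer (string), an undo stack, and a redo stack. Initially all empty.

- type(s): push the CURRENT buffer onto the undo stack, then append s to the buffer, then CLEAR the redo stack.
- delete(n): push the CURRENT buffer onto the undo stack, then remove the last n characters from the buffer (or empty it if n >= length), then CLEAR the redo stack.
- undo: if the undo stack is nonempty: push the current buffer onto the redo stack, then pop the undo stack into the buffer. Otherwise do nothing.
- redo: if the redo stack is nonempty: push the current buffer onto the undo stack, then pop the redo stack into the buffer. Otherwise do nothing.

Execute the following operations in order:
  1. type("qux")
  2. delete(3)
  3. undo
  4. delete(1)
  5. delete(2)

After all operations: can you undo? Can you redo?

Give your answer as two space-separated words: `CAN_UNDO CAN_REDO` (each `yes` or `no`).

Answer: yes no

Derivation:
After op 1 (type): buf='qux' undo_depth=1 redo_depth=0
After op 2 (delete): buf='(empty)' undo_depth=2 redo_depth=0
After op 3 (undo): buf='qux' undo_depth=1 redo_depth=1
After op 4 (delete): buf='qu' undo_depth=2 redo_depth=0
After op 5 (delete): buf='(empty)' undo_depth=3 redo_depth=0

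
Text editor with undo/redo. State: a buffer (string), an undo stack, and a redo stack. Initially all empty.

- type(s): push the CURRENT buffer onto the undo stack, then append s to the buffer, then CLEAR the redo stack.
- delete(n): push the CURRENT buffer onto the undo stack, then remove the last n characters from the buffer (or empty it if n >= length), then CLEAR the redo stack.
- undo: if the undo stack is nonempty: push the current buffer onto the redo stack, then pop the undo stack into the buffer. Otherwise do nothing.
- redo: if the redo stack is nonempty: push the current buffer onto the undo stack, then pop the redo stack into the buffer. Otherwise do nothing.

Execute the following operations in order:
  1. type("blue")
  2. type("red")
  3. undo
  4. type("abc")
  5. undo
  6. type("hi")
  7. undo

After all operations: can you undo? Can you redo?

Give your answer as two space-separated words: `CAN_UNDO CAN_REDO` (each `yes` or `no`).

Answer: yes yes

Derivation:
After op 1 (type): buf='blue' undo_depth=1 redo_depth=0
After op 2 (type): buf='bluered' undo_depth=2 redo_depth=0
After op 3 (undo): buf='blue' undo_depth=1 redo_depth=1
After op 4 (type): buf='blueabc' undo_depth=2 redo_depth=0
After op 5 (undo): buf='blue' undo_depth=1 redo_depth=1
After op 6 (type): buf='bluehi' undo_depth=2 redo_depth=0
After op 7 (undo): buf='blue' undo_depth=1 redo_depth=1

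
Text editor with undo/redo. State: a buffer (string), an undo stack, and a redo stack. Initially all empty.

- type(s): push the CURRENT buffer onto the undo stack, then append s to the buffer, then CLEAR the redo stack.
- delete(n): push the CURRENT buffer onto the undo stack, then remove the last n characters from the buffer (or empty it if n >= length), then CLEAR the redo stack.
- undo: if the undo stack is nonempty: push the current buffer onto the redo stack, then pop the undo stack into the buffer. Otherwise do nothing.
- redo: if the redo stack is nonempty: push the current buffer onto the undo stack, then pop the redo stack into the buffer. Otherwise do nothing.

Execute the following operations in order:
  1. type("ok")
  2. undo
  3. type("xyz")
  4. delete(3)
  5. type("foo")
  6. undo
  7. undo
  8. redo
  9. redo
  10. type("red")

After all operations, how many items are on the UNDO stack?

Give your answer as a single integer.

Answer: 4

Derivation:
After op 1 (type): buf='ok' undo_depth=1 redo_depth=0
After op 2 (undo): buf='(empty)' undo_depth=0 redo_depth=1
After op 3 (type): buf='xyz' undo_depth=1 redo_depth=0
After op 4 (delete): buf='(empty)' undo_depth=2 redo_depth=0
After op 5 (type): buf='foo' undo_depth=3 redo_depth=0
After op 6 (undo): buf='(empty)' undo_depth=2 redo_depth=1
After op 7 (undo): buf='xyz' undo_depth=1 redo_depth=2
After op 8 (redo): buf='(empty)' undo_depth=2 redo_depth=1
After op 9 (redo): buf='foo' undo_depth=3 redo_depth=0
After op 10 (type): buf='foored' undo_depth=4 redo_depth=0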